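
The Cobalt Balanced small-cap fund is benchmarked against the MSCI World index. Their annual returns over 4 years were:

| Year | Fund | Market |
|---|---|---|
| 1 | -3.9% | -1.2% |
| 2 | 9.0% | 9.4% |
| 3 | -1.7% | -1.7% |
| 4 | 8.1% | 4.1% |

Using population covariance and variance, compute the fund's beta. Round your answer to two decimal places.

r̄p = 2.8750%,  r̄m = 2.6500%
Cov = Σ(rp − r̄p)(rm − r̄m) / 4 = 23.7263
Var(rm) = Σ(rm − r̄m)² / 4 = 20.3525
β = Cov / Var = 23.7263 / 20.3525 = 1.1658

1.17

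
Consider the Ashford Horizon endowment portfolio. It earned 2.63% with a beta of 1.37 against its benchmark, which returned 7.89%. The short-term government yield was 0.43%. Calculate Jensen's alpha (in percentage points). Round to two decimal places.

CAPM expected return = Rf + β(Rm − Rf) = 0.43% + 1.37 × (7.89% − 0.43%) = 0.43 + 1.37 × 7.46 = 10.6502%
Jensen's α = Rp − E[R] = 2.63% − 10.6502% = -8.0202

-8.02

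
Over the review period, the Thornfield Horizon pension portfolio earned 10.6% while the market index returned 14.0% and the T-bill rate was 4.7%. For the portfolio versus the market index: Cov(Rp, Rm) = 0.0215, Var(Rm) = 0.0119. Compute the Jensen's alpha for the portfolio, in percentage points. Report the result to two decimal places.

β = Cov / Var = 0.0215 / 0.0119 = 1.8067
E[R] = Rf + β(Rm − Rf) = 4.7% + 1.8067 × (14.0% − 4.7%) = 21.5023%
α = Rp − E[R] = 10.6% − 21.5023% = -10.9023

-10.90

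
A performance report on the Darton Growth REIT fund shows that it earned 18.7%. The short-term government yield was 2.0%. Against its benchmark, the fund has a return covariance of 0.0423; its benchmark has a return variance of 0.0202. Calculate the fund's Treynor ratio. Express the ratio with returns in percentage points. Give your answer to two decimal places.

7.97

β = Cov / Var = 0.0423 / 0.0202 = 2.0941
Treynor = (Rp − Rf) / β = (18.7% − 2.0%) / 2.0941 = 16.70 / 2.0941 = 7.9748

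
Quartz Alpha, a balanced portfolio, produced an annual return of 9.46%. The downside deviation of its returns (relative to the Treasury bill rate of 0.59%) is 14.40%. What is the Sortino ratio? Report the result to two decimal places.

Sortino = (Rp − Rf) / σd = (9.46% − 0.59%) / 14.40% = 8.87% / 14.40% = 0.6160

0.62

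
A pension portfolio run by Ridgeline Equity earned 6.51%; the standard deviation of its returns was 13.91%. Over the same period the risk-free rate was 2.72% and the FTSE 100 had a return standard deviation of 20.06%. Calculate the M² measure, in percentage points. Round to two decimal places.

Sharpe = (Rp − Rf) / σp = (6.51% − 2.72%) / 13.91% = 0.2725
M² = Rf + Sharpe × σm = 2.72% + 0.2725 × 20.06% = 8.1864%

8.19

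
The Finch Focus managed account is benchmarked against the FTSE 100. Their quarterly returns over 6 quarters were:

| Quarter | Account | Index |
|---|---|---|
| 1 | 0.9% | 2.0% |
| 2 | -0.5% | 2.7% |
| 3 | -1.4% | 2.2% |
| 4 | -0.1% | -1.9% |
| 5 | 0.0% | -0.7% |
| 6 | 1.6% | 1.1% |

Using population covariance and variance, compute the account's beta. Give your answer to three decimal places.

-0.068

r̄p = 0.0833%,  r̄m = 0.9000%
Cov = Σ(rp − r̄p)(rm − r̄m) / 6 = -0.1883
Var(rm) = Σ(rm − r̄m)² / 6 = 2.7633
β = Cov / Var = -0.1883 / 2.7633 = -0.0681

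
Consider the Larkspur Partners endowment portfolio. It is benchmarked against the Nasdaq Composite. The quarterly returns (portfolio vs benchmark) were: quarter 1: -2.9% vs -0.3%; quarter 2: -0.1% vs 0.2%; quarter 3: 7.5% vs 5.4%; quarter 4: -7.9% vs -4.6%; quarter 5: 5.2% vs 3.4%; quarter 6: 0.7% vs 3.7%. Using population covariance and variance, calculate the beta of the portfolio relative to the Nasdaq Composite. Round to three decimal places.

r̄p = 0.4167%,  r̄m = 1.3000%
Cov = Σ(rp − r̄p)(rm − r̄m) / 6 = 15.7850
Var(rm) = Σ(rm − r̄m)² / 6 = 10.9267
β = Cov / Var = 15.7850 / 10.9267 = 1.4446

1.445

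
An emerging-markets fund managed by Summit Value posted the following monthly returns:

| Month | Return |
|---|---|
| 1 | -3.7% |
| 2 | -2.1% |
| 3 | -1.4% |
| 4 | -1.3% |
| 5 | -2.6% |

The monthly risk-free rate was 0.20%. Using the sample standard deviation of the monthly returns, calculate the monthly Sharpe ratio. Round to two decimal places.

Mean return μ = -11.10 / 5 = -2.2200%
Sample std dev = √[3.8680 / 4] = 0.9834%
Sharpe = (μ − rf) / σ = (-2.2200 − 0.2) / 0.9834 = -2.4200 / 0.9834 = -2.4609

-2.46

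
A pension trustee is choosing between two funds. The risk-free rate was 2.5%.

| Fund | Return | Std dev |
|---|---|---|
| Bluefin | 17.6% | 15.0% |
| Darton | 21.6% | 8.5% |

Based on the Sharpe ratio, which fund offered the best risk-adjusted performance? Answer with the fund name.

Darton

Bluefin: Sharpe ratio = (17.6% − 2.5%) / 15.0% = 1.007
Darton: Sharpe ratio = (21.6% − 2.5%) / 8.5% = 2.247
Highest: Darton (2.247).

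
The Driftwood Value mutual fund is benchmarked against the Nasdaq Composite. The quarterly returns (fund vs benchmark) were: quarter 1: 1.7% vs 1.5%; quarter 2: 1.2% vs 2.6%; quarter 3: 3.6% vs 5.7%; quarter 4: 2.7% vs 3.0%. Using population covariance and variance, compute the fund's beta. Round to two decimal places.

0.51

r̄p = 2.3000%,  r̄m = 3.2000%
Cov = Σ(rp − r̄p)(rm − r̄m) / 4 = 1.2125
Var(rm) = Σ(rm − r̄m)² / 4 = 2.3850
β = Cov / Var = 1.2125 / 2.3850 = 0.5084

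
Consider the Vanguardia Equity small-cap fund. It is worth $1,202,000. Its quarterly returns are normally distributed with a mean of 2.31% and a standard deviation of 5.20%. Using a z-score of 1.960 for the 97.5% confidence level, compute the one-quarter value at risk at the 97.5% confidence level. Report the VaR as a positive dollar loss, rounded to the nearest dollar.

Return at the 97.5% tail: μ − z·σ = 2.31% − 1.960 × 5.20% = 2.31 − 10.1920 = -7.8820%
VaR = −(-7.8820%) × $1,202,000 = 7.8820% × $1,202,000 = $94,742

$94,742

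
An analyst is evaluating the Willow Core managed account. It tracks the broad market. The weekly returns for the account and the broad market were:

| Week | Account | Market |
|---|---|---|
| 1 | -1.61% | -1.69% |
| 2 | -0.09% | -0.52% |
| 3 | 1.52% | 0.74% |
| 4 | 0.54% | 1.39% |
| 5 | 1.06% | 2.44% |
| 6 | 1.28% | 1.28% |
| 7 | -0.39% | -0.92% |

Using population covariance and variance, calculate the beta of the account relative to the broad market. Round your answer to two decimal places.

r̄p = 0.3300%,  r̄m = 0.3886%
Cov = Σ(rp − r̄p)(rm − r̄m) / 7 = 1.1899
Var(rm) = Σ(rm − r̄m)² / 7 = 1.8554
β = Cov / Var = 1.1899 / 1.8554 = 0.6413

0.64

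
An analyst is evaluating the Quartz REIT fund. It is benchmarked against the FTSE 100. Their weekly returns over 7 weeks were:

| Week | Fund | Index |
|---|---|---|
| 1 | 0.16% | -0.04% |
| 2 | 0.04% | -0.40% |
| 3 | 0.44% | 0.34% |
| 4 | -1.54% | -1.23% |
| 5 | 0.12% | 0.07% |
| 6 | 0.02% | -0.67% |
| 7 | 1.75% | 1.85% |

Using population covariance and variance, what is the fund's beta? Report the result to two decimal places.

0.93

r̄p = 0.1414%,  r̄m = -0.0114%
Cov = Σ(rp − r̄p)(rm − r̄m) / 7 = 0.7522
Var(rm) = Σ(rm − r̄m)² / 7 = 0.8094
β = Cov / Var = 0.7522 / 0.8094 = 0.9293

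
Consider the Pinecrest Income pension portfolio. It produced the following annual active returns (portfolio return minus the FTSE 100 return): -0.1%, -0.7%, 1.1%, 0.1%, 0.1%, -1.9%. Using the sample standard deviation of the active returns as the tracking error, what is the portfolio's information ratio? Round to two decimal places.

-0.23

r̄ = (-0.1 − 0.7 + 1.1 + 0.1 + 0.1 − 1.9) / 6 = -0.2333%
Sample std dev = √[5.0133 / 5] = 1.0013%
IR = r̄ / tracking error = -0.2333 / 1.0013 = -0.2330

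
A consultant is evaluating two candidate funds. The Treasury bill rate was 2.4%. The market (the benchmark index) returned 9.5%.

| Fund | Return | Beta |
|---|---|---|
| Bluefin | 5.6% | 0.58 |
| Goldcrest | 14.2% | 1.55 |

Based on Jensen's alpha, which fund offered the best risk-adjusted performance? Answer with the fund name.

Goldcrest

Bluefin: α = 5.6% − [2.4% + 0.58 × (9.5% − 2.4%)] = -0.918
Goldcrest: α = 14.2% − [2.4% + 1.55 × (9.5% − 2.4%)] = 0.795
Highest: Goldcrest (0.795).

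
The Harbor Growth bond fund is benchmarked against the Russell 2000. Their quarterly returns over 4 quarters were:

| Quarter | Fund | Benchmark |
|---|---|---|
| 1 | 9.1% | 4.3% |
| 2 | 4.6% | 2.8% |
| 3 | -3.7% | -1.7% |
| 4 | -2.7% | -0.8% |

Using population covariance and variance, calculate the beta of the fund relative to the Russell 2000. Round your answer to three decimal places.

2.119

r̄p = 1.8250%,  r̄m = 1.1500%
Cov = Σ(rp − r̄p)(rm − r̄m) / 4 = 13.0163
Var(rm) = Σ(rm − r̄m)² / 4 = 6.1425
β = Cov / Var = 13.0163 / 6.1425 = 2.1191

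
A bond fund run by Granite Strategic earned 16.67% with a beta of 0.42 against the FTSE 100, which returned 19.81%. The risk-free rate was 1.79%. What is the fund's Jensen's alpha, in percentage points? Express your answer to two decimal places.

7.31

CAPM expected return = Rf + β(Rm − Rf) = 1.79% + 0.42 × (19.81% − 1.79%) = 1.79 + 0.42 × 18.02 = 9.3584%
Jensen's α = Rp − E[R] = 16.67% − 9.3584% = 7.3116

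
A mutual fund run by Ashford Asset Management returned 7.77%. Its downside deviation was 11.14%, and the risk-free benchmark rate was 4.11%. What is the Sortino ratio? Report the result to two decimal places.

0.33

Sortino = (Rp − Rf) / σd = (7.77% − 4.11%) / 11.14% = 3.66% / 11.14% = 0.3285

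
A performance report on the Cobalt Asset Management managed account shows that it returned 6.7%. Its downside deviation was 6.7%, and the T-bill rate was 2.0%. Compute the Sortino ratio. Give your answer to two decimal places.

0.70

Sortino = (Rp − Rf) / σd = (6.7% − 2.0%) / 6.7% = 4.70% / 6.7% = 0.7015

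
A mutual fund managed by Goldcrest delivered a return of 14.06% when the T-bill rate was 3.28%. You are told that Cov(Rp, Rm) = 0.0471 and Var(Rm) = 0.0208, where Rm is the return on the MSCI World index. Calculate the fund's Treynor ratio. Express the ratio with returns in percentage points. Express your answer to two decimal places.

4.76

β = Cov / Var = 0.0471 / 0.0208 = 2.2644
Treynor = (Rp − Rf) / β = (14.06% − 3.28%) / 2.2644 = 10.78 / 2.2644 = 4.7606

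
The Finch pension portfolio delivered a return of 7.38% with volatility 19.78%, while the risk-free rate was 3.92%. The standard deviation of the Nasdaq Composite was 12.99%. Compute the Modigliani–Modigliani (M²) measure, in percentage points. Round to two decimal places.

Sharpe = (Rp − Rf) / σp = (7.38% − 3.92%) / 19.78% = 0.1749
M² = Rf + Sharpe × σm = 3.92% + 0.1749 × 12.99% = 6.1920%

6.19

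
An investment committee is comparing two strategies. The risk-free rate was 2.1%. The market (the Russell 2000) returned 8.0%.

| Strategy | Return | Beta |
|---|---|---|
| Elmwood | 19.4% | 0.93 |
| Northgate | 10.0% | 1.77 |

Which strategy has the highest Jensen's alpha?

Elmwood: α = 19.4% − [2.1% + 0.93 × (8.0% − 2.1%)] = 11.813
Northgate: α = 10.0% − [2.1% + 1.77 × (8.0% − 2.1%)] = -2.543
Highest: Elmwood (11.813).

Elmwood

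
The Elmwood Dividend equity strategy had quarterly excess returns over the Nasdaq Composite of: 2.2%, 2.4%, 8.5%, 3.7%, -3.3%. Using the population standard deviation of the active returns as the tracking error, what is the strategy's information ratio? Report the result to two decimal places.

Mean return μ = 13.50 / 5 = 2.7000%
Population σ = √[Σ(r − μ)² / 5] = √[70.9800 / 5] = √14.1960 = 3.7678%
IR = μ / tracking error = 2.7000 / 3.7678 = 0.7166

0.72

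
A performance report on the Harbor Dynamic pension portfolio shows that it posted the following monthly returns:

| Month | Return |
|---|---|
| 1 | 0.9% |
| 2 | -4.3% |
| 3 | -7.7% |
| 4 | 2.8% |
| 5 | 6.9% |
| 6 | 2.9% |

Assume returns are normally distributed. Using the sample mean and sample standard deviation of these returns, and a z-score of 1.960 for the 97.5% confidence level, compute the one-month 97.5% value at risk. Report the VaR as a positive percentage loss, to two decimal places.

r̄ = (0.9 − 4.3 − 7.7 + 2.8 + 6.9 + 2.9) / 6 = 1.50 / 6 = 0.2500%
Sample σ = √[Σ(r − r̄)² / 5] = √[142.0750 / 5] = √28.4150 = 5.3306%
VaR = −(r̄ − z·σ) = −(0.2500 − 1.960 × 5.3306) = −(-10.1980) = 10.1980%

10.20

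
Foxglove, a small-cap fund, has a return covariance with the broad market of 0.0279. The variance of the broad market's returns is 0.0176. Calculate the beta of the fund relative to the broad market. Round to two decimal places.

1.59

β = Cov(Rp, Rm) / Var(Rm) = 0.0279 / 0.0176 = 1.5852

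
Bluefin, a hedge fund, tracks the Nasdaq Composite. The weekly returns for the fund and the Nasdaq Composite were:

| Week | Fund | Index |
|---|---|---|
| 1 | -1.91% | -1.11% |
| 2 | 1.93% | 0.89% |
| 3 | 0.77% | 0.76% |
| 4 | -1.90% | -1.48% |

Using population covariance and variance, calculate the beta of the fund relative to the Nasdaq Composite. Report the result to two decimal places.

1.53

r̄p = -0.2775%,  r̄m = -0.2350%
Cov = Σ(rp − r̄p)(rm − r̄m) / 4 = 1.7435
Var(rm) = Σ(rm − r̄m)² / 4 = 1.1428
β = Cov / Var = 1.7435 / 1.1428 = 1.5256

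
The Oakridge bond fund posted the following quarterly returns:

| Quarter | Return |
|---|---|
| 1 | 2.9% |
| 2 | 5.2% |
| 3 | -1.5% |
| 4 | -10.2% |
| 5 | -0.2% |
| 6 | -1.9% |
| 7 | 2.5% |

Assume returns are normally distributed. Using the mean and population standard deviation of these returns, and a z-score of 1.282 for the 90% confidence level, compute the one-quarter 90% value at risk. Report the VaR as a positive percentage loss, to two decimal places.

6.40

r̄ = (2.9 + 5.2 − 1.5 − 10.2 − 0.2 − 1.9 + 2.5) / 7 = -0.4571%
Σ(r − r̄)² = (2.9 − (-0.4571))² + (5.2 − (-0.4571))² + (-1.5 − (-0.4571))² + … = 150.1771
σ = √[150.1771 / 7] = 4.6318%
VaR = −(r̄ − z·σ) = −(-0.4571 − 1.282 × 4.6318) = −(-6.3951) = 6.3951%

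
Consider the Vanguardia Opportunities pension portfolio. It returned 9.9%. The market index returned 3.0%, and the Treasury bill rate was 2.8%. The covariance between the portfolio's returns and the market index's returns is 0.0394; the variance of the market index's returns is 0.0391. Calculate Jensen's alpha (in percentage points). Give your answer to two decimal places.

β = Cov / Var = 0.0394 / 0.0391 = 1.0077
E[R] = Rf + β(Rm − Rf) = 2.8% + 1.0077 × (3.0% − 2.8%) = 3.0015%
α = Rp − E[R] = 9.9% − 3.0015% = 6.8985

6.90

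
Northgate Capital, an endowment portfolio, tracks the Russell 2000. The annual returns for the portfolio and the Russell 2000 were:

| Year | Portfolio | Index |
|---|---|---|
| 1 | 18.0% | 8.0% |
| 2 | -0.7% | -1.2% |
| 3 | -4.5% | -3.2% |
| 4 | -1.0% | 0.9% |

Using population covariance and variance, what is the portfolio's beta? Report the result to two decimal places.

r̄p = 2.9500%,  r̄m = 1.1250%
Cov = Σ(rp − r̄p)(rm − r̄m) / 4 = 36.2663
Var(rm) = Σ(rm − r̄m)² / 4 = 17.8569
β = Cov / Var = 36.2663 / 17.8569 = 2.0309

2.03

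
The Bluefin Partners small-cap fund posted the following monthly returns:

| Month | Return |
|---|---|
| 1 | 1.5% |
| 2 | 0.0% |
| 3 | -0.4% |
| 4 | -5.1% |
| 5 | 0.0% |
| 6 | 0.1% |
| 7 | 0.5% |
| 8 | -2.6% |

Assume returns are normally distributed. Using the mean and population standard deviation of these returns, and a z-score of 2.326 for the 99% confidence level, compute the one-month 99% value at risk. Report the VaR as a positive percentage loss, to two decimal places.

5.32

r̄ = (1.5 + 0 − 0.4 − 5.1 + 0 + 0.1 + 0.5 − 2.6) / 8 = -6.00 / 8 = -0.7500%
Population σ = √[Σ(r − r̄)² / 8] = √[30.9400 / 8] = √3.8675 = 1.9666%
VaR = −(r̄ − z·σ) = −(-0.7500 − 2.326 × 1.9666) = −(-5.3243) = 5.3243%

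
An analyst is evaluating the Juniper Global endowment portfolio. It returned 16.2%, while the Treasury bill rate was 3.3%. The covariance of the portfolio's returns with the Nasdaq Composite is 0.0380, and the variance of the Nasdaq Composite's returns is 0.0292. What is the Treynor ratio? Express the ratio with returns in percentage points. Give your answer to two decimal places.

β = Cov / Var = 0.0380 / 0.0292 = 1.3014
Treynor = (Rp − Rf) / β = (16.2% − 3.3%) / 1.3014 = 12.90 / 1.3014 = 9.9124

9.91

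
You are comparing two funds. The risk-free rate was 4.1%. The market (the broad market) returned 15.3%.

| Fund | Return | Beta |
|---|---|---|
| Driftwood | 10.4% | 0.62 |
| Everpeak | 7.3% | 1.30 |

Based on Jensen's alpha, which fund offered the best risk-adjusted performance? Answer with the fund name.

Driftwood

Driftwood: α = 10.4% − [4.1% + 0.62 × (15.3% − 4.1%)] = -0.644
Everpeak: α = 7.3% − [4.1% + 1.30 × (15.3% − 4.1%)] = -11.360
Highest: Driftwood (-0.644).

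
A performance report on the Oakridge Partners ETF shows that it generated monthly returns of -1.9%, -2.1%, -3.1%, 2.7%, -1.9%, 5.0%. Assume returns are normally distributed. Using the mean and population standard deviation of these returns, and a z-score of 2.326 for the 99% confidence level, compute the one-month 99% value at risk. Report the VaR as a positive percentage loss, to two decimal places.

r̄ = (-1.9 − 2.1 − 3.1 + 2.7 − 1.9 + 5) / 6 = -0.2167%
Σ(r − r̄)² = (-1.9 − (-0.2167))² + (-2.1 − (-0.2167))² + (-3.1 − (-0.2167))² + … = 53.2483
population σ = √(53.2483 / 6) = √8.8747 = 2.9790%
VaR = −(r̄ − z·σ) = −(-0.2167 − 2.326 × 2.9790) = −(-7.1459) = 7.1459%

7.15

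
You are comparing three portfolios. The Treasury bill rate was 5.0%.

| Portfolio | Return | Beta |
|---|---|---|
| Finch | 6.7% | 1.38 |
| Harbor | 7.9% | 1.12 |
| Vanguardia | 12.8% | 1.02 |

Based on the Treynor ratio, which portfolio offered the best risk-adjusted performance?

Finch: Treynor = (6.7% − 5.0%) / 1.38 = 1.232
Harbor: Treynor = (7.9% − 5.0%) / 1.12 = 2.589
Vanguardia: Treynor = (12.8% − 5.0%) / 1.02 = 7.647
Highest: Vanguardia (7.647).

Vanguardia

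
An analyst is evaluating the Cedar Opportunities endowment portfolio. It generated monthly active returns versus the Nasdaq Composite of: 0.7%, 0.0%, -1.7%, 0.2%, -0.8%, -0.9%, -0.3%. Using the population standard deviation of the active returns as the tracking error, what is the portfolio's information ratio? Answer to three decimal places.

-0.540

Mean return r̄ = -2.80 / 7 = -0.4000%
Σ(r − r̄)² = (0.7 − (-0.4000))² + (0 − (-0.4000))² + … = 3.8400
population σ = √(3.8400 / 7) = √0.5486 = 0.7407%
IR = r̄ / tracking error = -0.4000 / 0.7407 = -0.5400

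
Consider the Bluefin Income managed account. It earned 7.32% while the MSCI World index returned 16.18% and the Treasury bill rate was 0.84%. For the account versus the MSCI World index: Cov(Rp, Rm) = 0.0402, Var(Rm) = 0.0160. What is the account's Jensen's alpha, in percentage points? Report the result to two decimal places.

β = Cov / Var = 0.0402 / 0.0160 = 2.5125
E[R] = Rf + β(Rm − Rf) = 0.84% + 2.5125 × (16.18% − 0.84%) = 39.3818%
α = Rp − E[R] = 7.32% − 39.3818% = -32.0618

-32.06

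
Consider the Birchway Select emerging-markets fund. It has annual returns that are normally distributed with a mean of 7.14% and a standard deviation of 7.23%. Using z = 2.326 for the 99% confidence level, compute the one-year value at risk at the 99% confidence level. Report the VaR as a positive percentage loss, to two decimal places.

9.68

VaR (as % loss) = −(μ − z·σ) = −(7.14% − 2.326 × 7.23%) = −(-9.67698%) = 9.67698%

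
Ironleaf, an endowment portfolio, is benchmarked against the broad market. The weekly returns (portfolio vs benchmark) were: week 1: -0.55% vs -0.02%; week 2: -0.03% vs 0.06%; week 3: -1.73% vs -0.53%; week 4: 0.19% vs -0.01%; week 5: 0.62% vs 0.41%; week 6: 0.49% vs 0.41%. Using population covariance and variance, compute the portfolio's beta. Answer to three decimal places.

2.372

r̄p = -0.1683%,  r̄m = 0.0533%
Cov = Σ(rp − r̄p)(rm − r̄m) / 6 = 0.2389
Var(rm) = Σ(rm − r̄m)² / 6 = 0.1007
β = Cov / Var = 0.2389 / 0.1007 = 2.3724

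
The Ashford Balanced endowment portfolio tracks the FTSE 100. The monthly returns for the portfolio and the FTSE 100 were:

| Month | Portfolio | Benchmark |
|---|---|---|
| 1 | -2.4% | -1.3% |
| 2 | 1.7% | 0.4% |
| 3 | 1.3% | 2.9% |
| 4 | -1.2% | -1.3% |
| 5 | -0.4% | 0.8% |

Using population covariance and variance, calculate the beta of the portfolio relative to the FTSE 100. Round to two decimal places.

r̄p = -0.2000%,  r̄m = 0.3000%
Cov = Σ(rp − r̄p)(rm − r̄m) / 5 = 1.8220
Var(rm) = Σ(rm − r̄m)² / 5 = 2.4280
β = Cov / Var = 1.8220 / 2.4280 = 0.7504

0.75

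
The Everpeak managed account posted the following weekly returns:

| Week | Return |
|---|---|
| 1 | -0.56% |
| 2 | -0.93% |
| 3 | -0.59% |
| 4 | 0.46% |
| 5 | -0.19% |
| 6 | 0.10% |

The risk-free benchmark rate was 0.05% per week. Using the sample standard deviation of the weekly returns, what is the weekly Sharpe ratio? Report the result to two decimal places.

Mean return μ = -1.710 / 6 = -0.2850%
Sample std dev = √[1.2970 / 5] = 0.5093%
Sharpe = (μ − rf) / σ = (-0.2850 − 0.05) / 0.5093 = -0.3350 / 0.5093 = -0.6578

-0.66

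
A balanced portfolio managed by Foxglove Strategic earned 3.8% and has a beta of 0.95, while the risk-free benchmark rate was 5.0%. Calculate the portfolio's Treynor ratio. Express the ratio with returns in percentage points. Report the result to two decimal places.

Treynor = (Rp − Rf) / β = (3.8% − 5.0%) / 0.95 = -1.20 / 0.95 = -1.2632

-1.26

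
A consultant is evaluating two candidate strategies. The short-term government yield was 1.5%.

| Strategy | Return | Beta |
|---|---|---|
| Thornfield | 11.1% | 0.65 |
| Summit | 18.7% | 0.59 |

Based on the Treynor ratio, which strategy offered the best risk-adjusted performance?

Thornfield: Treynor = (11.1% − 1.5%) / 0.65 = 14.769
Summit: Treynor = (18.7% − 1.5%) / 0.59 = 29.153
Highest: Summit (29.153).

Summit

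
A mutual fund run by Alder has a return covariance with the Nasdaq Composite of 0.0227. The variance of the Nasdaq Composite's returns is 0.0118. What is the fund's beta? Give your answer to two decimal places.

1.92

β = Cov(Rp, Rm) / Var(Rm) = 0.0227 / 0.0118 = 1.9237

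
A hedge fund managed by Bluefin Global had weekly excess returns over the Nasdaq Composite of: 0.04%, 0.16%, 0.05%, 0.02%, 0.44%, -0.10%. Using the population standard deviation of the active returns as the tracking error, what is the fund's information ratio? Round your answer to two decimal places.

μ = (0.04 + 0.16 + 0.05 + 0.02 + 0.44 − 0.1) / 6 = 0.1017%
Σ(r − μ)² = 0.1717; population σ = √(0.1717/6) = 0.1692%
IR = μ / tracking error = 0.1017 / 0.1692 = 0.6011

0.60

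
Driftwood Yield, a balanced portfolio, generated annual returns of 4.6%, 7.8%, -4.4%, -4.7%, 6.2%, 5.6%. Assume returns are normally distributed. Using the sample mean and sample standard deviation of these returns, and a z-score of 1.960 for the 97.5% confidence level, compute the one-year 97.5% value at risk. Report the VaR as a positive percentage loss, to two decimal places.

μ = (4.6 + 7.8 − 4.4 − 4.7 + 6.2 + 5.6) / 6 = 15.10 / 6 = 2.5167%
Σ(r − μ)² = (4.6 − 2.5167)² + (7.8 − 2.5167)² + (-4.4 − 2.5167)² + … = 155.2483
sample σ = √(155.2483 / 5) = √31.0497 = 5.5722%
VaR = −(μ − z·σ) = −(2.5167 − 1.960 × 5.5722) = −(-8.4048) = 8.4048%

8.40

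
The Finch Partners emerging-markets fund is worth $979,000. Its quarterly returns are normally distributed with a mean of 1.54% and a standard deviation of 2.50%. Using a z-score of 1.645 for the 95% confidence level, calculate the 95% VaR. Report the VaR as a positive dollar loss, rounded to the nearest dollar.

Return at the 95% tail: μ − z·σ = 1.54% − 1.645 × 2.50% = 1.54 − 4.1125 = -2.5725%
VaR = −(-2.5725%) × $979,000 = 2.5725% × $979,000 = $25,185

$25,185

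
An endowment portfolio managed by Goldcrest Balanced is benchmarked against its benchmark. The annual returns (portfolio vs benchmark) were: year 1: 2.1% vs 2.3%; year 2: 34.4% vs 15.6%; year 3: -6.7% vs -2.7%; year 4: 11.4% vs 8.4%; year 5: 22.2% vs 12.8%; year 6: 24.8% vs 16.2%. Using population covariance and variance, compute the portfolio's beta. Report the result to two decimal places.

1.95

r̄p = 14.7000%,  r̄m = 8.7667%
Cov = Σ(rp − r̄p)(rm − r̄m) / 6 = 94.6700
Var(rm) = Σ(rm − r̄m)² / 6 = 48.6089
β = Cov / Var = 94.6700 / 48.6089 = 1.9476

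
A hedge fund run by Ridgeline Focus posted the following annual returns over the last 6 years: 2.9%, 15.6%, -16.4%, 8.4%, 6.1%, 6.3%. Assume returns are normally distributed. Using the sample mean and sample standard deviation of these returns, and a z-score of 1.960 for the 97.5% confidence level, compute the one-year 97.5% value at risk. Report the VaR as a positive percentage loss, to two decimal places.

r̄ = (2.9 + 15.6 − 16.4 + 8.4 + 6.1 + 6.3) / 6 = 3.8167%
Σ(r − r̄)² = (2.9 − 3.8167)² + (15.6 − 3.8167)² + … = 580.7883
sample σ = √(580.7883 / 5) = √116.1577 = 10.7776%
VaR = −(r̄ − z·σ) = −(3.8167 − 1.960 × 10.7776) = −(-17.3074) = 17.3074%

17.31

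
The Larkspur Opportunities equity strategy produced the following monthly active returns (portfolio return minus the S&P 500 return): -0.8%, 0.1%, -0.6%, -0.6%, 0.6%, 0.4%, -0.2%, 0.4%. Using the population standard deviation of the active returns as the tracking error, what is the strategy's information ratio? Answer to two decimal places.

-0.17

μ = (-0.8 + 0.1 − 0.6 − 0.6 + 0.6 + 0.4 − 0.2 + 0.4) / 8 = -0.0875%
Σ(r − μ)² = 2.0288; population σ = √(2.0288/8) = 0.5036%
IR = μ / tracking error = -0.0875 / 0.5036 = -0.1737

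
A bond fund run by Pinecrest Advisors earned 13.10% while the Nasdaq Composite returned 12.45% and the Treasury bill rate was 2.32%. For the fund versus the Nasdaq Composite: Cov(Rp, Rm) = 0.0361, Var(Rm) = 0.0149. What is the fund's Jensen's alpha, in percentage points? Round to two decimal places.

β = Cov / Var = 0.0361 / 0.0149 = 2.4228
E[R] = Rf + β(Rm − Rf) = 2.32% + 2.4228 × (12.45% − 2.32%) = 26.8630%
α = Rp − E[R] = 13.10% − 26.8630% = -13.7630

-13.76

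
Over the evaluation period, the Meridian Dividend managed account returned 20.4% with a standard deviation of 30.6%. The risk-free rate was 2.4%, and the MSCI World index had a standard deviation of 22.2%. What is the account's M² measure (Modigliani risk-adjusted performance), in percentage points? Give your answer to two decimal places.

15.46

Sharpe = (Rp − Rf) / σp = (20.4% − 2.4%) / 30.6% = 0.5882
M² = Rf + Sharpe × σm = 2.4% + 0.5882 × 22.2% = 15.4580%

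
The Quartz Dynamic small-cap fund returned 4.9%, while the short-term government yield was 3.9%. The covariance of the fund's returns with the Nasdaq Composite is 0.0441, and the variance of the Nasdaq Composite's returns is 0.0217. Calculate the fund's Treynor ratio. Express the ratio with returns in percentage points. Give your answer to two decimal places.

β = Cov / Var = 0.0441 / 0.0217 = 2.0323
Treynor = (Rp − Rf) / β = (4.9% − 3.9%) / 2.0323 = 1.00 / 2.0323 = 0.4921

0.49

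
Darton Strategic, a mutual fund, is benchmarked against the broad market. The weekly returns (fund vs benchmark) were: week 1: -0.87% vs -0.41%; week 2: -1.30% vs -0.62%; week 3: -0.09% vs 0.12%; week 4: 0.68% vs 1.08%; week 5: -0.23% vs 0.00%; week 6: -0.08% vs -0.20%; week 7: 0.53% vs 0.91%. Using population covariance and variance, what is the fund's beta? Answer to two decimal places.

1.03

r̄p = -0.1943%,  r̄m = 0.1257%
Cov = Σ(rp − r̄p)(rm − r̄m) / 7 = 0.3651
Var(rm) = Σ(rm − r̄m)² / 7 = 0.3558
β = Cov / Var = 0.3651 / 0.3558 = 1.0261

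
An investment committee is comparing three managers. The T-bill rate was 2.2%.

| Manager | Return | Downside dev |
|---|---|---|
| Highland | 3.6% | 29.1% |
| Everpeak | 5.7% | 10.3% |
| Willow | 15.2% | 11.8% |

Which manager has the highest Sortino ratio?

Willow

Highland: Sortino ratio = (3.6% − 2.2%) / 29.1% = 0.048
Everpeak: Sortino ratio = (5.7% − 2.2%) / 10.3% = 0.340
Willow: Sortino ratio = (15.2% − 2.2%) / 11.8% = 1.102
Highest: Willow (1.102).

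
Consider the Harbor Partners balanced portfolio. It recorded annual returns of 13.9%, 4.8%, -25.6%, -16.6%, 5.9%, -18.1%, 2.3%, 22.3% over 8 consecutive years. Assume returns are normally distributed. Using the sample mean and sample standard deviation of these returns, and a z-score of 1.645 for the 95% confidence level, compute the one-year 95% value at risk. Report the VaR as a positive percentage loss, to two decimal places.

r̄ = (13.9 + 4.8 − 25.6 − 16.6 + 5.9 − 18.1 + 2.3 + 22.3) / 8 = -11.10 / 8 = -1.3875%
Sample std dev = √[1996.7688 / 7] = 16.8894%
VaR = −(r̄ − z·σ) = −(-1.3875 − 1.645 × 16.8894) = −(-29.1706) = 29.1706%

29.17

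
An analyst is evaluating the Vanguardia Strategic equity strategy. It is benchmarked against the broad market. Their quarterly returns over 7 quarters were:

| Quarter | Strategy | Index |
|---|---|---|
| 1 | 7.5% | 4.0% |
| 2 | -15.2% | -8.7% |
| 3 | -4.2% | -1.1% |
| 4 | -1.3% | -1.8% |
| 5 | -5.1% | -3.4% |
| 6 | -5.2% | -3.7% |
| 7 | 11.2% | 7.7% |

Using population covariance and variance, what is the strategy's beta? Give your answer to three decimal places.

1.611

r̄p = -1.7571%,  r̄m = -1.0000%
Cov = Σ(rp − r̄p)(rm − r̄m) / 7 = 39.9600
Var(rm) = Σ(rm − r̄m)² / 7 = 24.8114
β = Cov / Var = 39.9600 / 24.8114 = 1.6105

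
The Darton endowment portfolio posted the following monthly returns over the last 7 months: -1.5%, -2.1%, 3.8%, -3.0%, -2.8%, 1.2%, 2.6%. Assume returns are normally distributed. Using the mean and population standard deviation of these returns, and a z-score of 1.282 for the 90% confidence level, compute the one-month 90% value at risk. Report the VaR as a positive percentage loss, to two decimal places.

3.53

r̄ = (-1.5 − 2.1 + 3.8 − 3 − 2.8 + 1.2 + 2.6) / 7 = -1.80 / 7 = -0.2571%
Σ(r − r̄)² = (-1.5 − (-0.2571))² + (-2.1 − (-0.2571))² + (3.8 − (-0.2571))² + … = 45.6771
population σ = √(45.6771 / 7) = √6.5253 = 2.5545%
VaR = −(r̄ − z·σ) = −(-0.2571 − 1.282 × 2.5545) = −(-3.5320) = 3.5320%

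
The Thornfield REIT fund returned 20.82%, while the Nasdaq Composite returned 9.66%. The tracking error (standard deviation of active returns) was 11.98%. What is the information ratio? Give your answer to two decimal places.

IR = (Rp − Rb) / TE = (20.82% − 9.66%) / 11.98% = 11.16% / 11.98% = 0.9316

0.93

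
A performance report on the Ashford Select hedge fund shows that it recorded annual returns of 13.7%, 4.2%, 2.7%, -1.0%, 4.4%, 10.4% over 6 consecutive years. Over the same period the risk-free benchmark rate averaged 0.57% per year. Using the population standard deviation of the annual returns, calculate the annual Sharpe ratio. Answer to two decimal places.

1.05

Mean return μ = 34.40 / 6 = 5.7333%
Σ(r − μ)² = 143.9133; population σ = √(143.9133/6) = 4.8975%
Sharpe = (μ − rf) / σ = (5.7333 − 0.57) / 4.8975 = 5.1633 / 4.8975 = 1.0543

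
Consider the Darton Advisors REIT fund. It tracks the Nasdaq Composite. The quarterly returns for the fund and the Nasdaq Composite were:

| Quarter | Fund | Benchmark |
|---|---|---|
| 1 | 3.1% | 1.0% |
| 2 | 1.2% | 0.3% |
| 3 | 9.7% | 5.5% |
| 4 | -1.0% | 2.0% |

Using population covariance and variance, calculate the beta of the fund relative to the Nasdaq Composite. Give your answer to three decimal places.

r̄p = 3.2500%,  r̄m = 2.2000%
Cov = Σ(rp − r̄p)(rm − r̄m) / 4 = 6.5525
Var(rm) = Σ(rm − r̄m)² / 4 = 3.9950
β = Cov / Var = 6.5525 / 3.9950 = 1.6402

1.640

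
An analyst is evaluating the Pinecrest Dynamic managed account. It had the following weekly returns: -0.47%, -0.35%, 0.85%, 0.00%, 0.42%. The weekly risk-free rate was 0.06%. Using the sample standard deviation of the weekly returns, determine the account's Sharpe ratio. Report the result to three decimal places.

0.055

r̄ = (-0.47 − 0.35 + 0.85 + 0 + 0.42) / 5 = 0.450 / 5 = 0.0900%
Sample std dev = √[1.2018 / 4] = 0.5481%
Sharpe = (r̄ − rf) / σ = (0.0900 − 0.06) / 0.5481 = 0.0300 / 0.5481 = 0.0547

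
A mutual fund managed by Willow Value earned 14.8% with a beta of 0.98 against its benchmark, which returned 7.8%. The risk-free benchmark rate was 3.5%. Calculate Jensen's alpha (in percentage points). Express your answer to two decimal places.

7.09

CAPM expected return = Rf + β(Rm − Rf) = 3.5% + 0.98 × (7.8% − 3.5%) = 3.5 + 0.98 × 4.30 = 7.7140%
Jensen's α = Rp − E[R] = 14.8% − 7.7140% = 7.0860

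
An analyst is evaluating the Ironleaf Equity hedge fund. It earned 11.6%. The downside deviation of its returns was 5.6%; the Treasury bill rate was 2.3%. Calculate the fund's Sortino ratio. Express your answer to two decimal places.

Sortino = (Rp − Rf) / σd = (11.6% − 2.3%) / 5.6% = 9.30% / 5.6% = 1.6607

1.66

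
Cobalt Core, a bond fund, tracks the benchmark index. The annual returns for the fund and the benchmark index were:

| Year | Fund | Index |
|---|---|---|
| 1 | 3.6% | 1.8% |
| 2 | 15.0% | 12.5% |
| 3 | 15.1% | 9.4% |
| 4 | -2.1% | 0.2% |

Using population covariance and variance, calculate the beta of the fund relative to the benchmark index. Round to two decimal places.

r̄p = 7.9000%,  r̄m = 5.9750%
Cov = Σ(rp − r̄p)(rm − r̄m) / 4 = 36.6725
Var(rm) = Σ(rm − r̄m)² / 4 = 26.2719
β = Cov / Var = 36.6725 / 26.2719 = 1.3959

1.40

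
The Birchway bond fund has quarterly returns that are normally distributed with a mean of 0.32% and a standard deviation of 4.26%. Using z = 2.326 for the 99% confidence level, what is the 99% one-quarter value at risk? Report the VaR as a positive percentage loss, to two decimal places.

9.59

VaR (as % loss) = −(μ − z·σ) = −(0.32% − 2.326 × 4.26%) = −(-9.58876%) = 9.58876%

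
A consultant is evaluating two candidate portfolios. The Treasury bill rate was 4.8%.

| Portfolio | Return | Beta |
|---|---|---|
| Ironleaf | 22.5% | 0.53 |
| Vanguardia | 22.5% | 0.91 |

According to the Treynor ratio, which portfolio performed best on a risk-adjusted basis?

Ironleaf

Ironleaf: Treynor = (22.5% − 4.8%) / 0.53 = 33.396
Vanguardia: Treynor = (22.5% − 4.8%) / 0.91 = 19.451
Highest: Ironleaf (33.396).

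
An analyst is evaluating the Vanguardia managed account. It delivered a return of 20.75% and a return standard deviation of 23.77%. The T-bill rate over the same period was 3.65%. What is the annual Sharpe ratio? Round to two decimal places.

Sharpe = (Rp − Rf) / σp = (20.75% − 3.65%) / 23.77% = 17.10% / 23.77% = 0.7194

0.72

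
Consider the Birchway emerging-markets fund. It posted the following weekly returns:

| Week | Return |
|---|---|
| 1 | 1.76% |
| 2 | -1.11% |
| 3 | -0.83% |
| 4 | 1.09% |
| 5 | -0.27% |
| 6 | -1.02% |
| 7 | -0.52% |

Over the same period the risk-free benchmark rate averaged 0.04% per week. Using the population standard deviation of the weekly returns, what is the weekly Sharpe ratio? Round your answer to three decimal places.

-0.163

μ = (1.76 − 1.11 − 0.83 + 1.09 − 0.27 − 1.02 − 0.52) / 7 = -0.900 / 7 = -0.1286%
Σ(r − μ)² = (1.76 − (-0.1286))² + (-1.11 − (-0.1286))² + (-0.83 − (-0.1286))² + … = 7.4747
σ = √[7.4747 / 7] = 1.0334%
Sharpe = (μ − rf) / σ = (-0.1286 − 0.04) / 1.0334 = -0.1686 / 1.0334 = -0.1632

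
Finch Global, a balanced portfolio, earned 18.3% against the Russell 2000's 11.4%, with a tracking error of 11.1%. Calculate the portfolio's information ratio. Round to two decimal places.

IR = (Rp − Rb) / TE = (18.3% − 11.4%) / 11.1% = 6.90% / 11.1% = 0.6216

0.62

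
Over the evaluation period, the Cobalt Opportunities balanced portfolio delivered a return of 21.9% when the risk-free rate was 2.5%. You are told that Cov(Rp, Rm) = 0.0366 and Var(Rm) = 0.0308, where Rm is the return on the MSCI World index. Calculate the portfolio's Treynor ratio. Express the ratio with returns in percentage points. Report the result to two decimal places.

β = Cov / Var = 0.0366 / 0.0308 = 1.1883
Treynor = (Rp − Rf) / β = (21.9% − 2.5%) / 1.1883 = 19.40 / 1.1883 = 16.3258

16.33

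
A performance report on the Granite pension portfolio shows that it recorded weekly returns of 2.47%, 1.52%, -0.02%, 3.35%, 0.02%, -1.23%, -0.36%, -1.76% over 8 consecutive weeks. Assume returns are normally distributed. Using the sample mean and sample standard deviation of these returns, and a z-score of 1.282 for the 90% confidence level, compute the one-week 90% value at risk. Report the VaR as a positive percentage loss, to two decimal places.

1.79

Mean return r̄ = 3.990 / 8 = 0.4988%
Σ(r − r̄)² = (2.47 − 0.4988)² + (1.52 − 0.4988)² + … = 22.3847
sample σ = √(22.3847 / 7) = √3.1978 = 1.7882%
VaR = −(r̄ − z·σ) = −(0.4988 − 1.282 × 1.7882) = −(-1.7937) = 1.7937%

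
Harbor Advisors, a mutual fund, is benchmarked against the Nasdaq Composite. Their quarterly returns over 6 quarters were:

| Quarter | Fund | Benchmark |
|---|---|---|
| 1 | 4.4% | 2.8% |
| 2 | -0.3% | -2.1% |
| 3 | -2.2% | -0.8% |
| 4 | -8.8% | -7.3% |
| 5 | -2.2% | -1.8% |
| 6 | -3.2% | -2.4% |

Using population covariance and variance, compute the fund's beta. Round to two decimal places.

1.27

r̄p = -2.0500%,  r̄m = -1.9333%
Cov = Σ(rp − r̄p)(rm − r̄m) / 6 = 11.1350
Var(rm) = Σ(rm − r̄m)² / 6 = 8.7922
β = Cov / Var = 11.1350 / 8.7922 = 1.2665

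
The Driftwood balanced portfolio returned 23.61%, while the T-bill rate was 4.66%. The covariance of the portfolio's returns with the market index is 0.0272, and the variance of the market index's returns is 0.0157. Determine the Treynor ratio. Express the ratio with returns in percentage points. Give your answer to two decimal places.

β = Cov / Var = 0.0272 / 0.0157 = 1.7325
Treynor = (Rp − Rf) / β = (23.61% − 4.66%) / 1.7325 = 18.95 / 1.7325 = 10.9380

10.94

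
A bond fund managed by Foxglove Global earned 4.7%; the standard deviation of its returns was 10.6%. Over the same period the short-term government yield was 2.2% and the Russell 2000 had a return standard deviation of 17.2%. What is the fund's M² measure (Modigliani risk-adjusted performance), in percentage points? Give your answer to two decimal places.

6.26

Sharpe = (Rp − Rf) / σp = (4.7% − 2.2%) / 10.6% = 0.2358
M² = Rf + Sharpe × σm = 2.2% + 0.2358 × 17.2% = 6.2558%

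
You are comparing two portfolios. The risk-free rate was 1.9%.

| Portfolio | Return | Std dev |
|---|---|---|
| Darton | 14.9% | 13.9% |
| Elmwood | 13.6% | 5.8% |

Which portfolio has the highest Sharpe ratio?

Darton: Sharpe ratio = (14.9% − 1.9%) / 13.9% = 0.935
Elmwood: Sharpe ratio = (13.6% − 1.9%) / 5.8% = 2.017
Highest: Elmwood (2.017).

Elmwood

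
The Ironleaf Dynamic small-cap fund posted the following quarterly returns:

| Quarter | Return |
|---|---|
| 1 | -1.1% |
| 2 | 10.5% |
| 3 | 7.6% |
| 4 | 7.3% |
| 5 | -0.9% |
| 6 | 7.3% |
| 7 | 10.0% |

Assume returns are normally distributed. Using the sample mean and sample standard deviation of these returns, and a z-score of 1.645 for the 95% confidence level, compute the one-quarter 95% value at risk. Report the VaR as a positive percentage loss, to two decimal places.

r̄ = (-1.1 + 10.5 + 7.6 + 7.3 − 0.9 + 7.3 + 10) / 7 = 40.70 / 7 = 5.8143%
Sample σ = √[Σ(r − r̄)² / 6] = √[139.9686 / 6] = √23.3281 = 4.8299%
VaR = −(r̄ − z·σ) = −(5.8143 − 1.645 × 4.8299) = −(-2.1309) = 2.1309%

2.13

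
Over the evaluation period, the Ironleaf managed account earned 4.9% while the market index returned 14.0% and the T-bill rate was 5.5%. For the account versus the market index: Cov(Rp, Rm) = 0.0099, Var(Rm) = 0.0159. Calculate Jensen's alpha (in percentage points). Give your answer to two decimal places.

-5.89

β = Cov / Var = 0.0099 / 0.0159 = 0.6226
E[R] = Rf + β(Rm − Rf) = 5.5% + 0.6226 × (14.0% − 5.5%) = 10.7921%
α = Rp − E[R] = 4.9% − 10.7921% = -5.8921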